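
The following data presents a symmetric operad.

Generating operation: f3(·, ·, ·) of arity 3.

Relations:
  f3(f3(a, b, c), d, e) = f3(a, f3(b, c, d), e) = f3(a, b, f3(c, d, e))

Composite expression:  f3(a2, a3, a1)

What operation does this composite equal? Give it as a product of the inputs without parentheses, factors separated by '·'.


Associativity of f3 dissolves the nesting; only the a-input order survives.
f3(a2, a3, a1) flattens to a2 · a3 · a1

a2 · a3 · a1


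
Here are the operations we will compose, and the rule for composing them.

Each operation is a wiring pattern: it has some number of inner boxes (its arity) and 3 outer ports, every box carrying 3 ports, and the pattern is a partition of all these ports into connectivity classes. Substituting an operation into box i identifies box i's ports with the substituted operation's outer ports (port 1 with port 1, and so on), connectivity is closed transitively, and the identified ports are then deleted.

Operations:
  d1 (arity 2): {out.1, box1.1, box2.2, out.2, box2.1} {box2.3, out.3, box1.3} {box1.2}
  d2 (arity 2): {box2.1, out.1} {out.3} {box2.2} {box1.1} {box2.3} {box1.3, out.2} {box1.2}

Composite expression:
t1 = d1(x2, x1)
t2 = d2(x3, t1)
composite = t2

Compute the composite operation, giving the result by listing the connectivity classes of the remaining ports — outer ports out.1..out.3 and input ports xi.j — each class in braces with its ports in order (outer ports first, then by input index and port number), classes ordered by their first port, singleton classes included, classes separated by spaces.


{out.1, x1.1, x1.2, x2.1} {out.2, x3.3} {out.3} {x1.3, x2.3} {x2.2} {x3.1} {x3.2}

Treat the ports identified at d2 as solder joints: merge, then drop.
stage d1: inputs (x2, x1), connectivity {out.1, out.2, x1.1, x1.2, x2.1} {out.3, x1.3, x2.3} {x2.2}, out.j its boundary
stage d2: inputs (x3, x2, x1), connectivity {out.1, x1.1, x1.2, x2.1} {out.2, x3.3} {out.3} {x1.3, x2.3} {x2.2} {x3.1} {x3.2}, out.j its boundary


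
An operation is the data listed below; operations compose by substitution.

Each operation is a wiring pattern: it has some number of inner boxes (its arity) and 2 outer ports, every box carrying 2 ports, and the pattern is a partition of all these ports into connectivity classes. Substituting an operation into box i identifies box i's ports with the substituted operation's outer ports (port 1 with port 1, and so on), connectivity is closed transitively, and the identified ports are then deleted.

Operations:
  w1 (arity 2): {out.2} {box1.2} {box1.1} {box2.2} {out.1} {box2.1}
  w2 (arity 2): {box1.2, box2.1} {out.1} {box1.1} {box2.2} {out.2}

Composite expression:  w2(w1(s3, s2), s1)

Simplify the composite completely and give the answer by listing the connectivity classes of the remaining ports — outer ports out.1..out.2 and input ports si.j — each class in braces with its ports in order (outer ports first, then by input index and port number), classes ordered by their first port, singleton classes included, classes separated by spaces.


Treat the ports identified at w2 as solder joints: merge, then drop.
composing w1 on (s3, s2), with out.j its own outer ports: {out.1} {out.2} {s2.1} {s2.2} {s3.1} {s3.2}
composing w2 on (s3, s2, s1), with out.j its own outer ports: {out.1} {out.2} {s1.1} {s1.2} {s2.1} {s2.2} {s3.1} {s3.2}

{out.1} {out.2} {s1.1} {s1.2} {s2.1} {s2.2} {s3.1} {s3.2}


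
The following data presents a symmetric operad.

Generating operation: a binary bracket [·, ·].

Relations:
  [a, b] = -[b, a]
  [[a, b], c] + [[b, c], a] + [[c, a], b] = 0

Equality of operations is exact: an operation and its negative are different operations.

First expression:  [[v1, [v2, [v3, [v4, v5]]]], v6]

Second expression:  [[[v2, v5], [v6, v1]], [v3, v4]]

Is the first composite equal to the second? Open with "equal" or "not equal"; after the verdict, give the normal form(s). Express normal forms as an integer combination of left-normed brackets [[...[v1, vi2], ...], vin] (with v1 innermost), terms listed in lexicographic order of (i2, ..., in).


In normal form, the first expression is [[[[[v1, v2], v3], v4], v5], v6] - [[[[[v1, v2], v3], v5], v4], v6] - [[[[[v1, v2], v4], v5], v3], v6] + [[[[[v1, v2], v5], v4], v3], v6] - [[[[[v1, v3], v4], v5], v2], v6] + [[[[[v1, v3], v5], v4], v2], v6] + [[[[[v1, v4], v5], v3], v2], v6] - [[[[[v1, v5], v4], v3], v2], v6]
In normal form, the second expression is [[[[[v1, v6], v2], v5], v3], v4] - [[[[[v1, v6], v2], v5], v4], v3] - [[[[[v1, v6], v5], v2], v3], v4] + [[[[[v1, v6], v5], v2], v4], v3]
Different reductions; not equal.

not equal — first [[[[[v1, v2], v3], v4], v5], v6] - [[[[[v1, v2], v3], v5], v4], v6] - [[[[[v1, v2], v4], v5], v3], v6] + [[[[[v1, v2], v5], v4], v3], v6] - [[[[[v1, v3], v4], v5], v2], v6] + [[[[[v1, v3], v5], v4], v2], v6] + [[[[[v1, v4], v5], v3], v2], v6] - [[[[[v1, v5], v4], v3], v2], v6], second [[[[[v1, v6], v2], v5], v3], v4] - [[[[[v1, v6], v2], v5], v4], v3] - [[[[[v1, v6], v5], v2], v3], v4] + [[[[[v1, v6], v5], v2], v4], v3]


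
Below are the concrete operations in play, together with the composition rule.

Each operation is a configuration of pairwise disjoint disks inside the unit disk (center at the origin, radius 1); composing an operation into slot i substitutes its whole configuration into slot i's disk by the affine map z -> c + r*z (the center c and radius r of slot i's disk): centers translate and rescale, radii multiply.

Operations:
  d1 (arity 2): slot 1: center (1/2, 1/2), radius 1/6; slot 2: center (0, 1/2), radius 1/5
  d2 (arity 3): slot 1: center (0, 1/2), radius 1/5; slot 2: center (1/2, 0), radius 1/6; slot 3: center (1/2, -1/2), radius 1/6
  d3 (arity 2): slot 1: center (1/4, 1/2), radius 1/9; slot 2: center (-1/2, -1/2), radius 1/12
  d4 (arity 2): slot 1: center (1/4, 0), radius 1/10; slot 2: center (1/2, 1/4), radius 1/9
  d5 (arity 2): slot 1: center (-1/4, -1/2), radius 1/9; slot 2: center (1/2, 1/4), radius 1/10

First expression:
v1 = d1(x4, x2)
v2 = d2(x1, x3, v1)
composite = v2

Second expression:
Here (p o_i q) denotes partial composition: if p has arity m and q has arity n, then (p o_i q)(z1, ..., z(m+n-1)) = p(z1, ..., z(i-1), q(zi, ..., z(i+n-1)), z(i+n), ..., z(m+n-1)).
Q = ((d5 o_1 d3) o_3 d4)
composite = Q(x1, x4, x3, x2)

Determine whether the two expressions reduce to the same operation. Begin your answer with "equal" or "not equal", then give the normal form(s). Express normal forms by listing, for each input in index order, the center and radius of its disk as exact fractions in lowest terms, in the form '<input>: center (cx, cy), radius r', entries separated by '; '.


The first composite normalizes to x1: center (0, 1/2), radius 1/5; x2: center (1/2, -5/12), radius 1/30; x3: center (1/2, 0), radius 1/6; x4: center (7/12, -5/12), radius 1/36
The second composite normalizes to x1: center (-2/9, -4/9), radius 1/81; x2: center (11/20, 11/40), radius 1/90; x3: center (21/40, 1/4), radius 1/100; x4: center (-11/36, -5/9), radius 1/108
The normal forms differ: not equal.

not equal — first x1: center (0, 1/2), radius 1/5; x2: center (1/2, -5/12), radius 1/30; x3: center (1/2, 0), radius 1/6; x4: center (7/12, -5/12), radius 1/36, second x1: center (-2/9, -4/9), radius 1/81; x2: center (11/20, 11/40), radius 1/90; x3: center (21/40, 1/4), radius 1/100; x4: center (-11/36, -5/9), radius 1/108


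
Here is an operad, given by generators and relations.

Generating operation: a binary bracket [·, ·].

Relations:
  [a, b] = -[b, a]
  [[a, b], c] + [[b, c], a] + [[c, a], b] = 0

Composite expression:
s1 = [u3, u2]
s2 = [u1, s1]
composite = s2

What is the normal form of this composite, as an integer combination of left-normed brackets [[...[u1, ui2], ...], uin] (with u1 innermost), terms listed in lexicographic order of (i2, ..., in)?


Antisymmetry and Jacobi reduce to u1-anchored left-normed brackets.
Composite bracket: [u1, [u3, u2]]
Applying ab - ba throughout gives 4 signed words (2^2 = 4).
Keep just the words that open with u1:
  sign of u1u2u3 is -1, so it contributes -[[u1, u2], u3]
  sign of u1u3u2 is +1, so it contributes +[[u1, u3], u2]

-[[u1, u2], u3] + [[u1, u3], u2]


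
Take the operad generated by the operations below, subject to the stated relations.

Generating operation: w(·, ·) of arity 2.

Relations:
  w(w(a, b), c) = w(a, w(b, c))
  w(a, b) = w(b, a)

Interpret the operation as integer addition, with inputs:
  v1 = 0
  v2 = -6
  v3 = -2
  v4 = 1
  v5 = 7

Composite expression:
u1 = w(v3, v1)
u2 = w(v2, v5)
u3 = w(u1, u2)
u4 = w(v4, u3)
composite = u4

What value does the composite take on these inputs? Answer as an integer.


0

w(v3, v1) = -2
w(v2, v5) = 1
w(w(v3, v1), w(v2, v5)) = -1
w(v4, w(w(v3, v1), w(v2, v5))) = 0


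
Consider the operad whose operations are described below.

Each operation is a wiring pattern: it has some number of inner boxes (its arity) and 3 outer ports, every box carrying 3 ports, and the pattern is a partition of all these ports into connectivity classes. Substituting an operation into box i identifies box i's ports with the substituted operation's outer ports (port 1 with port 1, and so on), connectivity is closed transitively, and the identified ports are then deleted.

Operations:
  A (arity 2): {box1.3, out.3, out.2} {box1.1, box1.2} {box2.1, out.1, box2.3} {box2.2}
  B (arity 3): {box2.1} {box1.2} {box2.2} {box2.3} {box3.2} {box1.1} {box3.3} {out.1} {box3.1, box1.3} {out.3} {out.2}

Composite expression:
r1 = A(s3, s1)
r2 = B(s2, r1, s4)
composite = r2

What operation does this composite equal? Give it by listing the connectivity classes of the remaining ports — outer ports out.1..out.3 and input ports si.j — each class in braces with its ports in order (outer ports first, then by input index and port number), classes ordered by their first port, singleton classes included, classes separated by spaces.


{out.1} {out.2} {out.3} {s1.1, s1.3} {s1.2} {s2.1} {s2.2} {s2.3, s4.1} {s3.1, s3.2} {s3.3} {s4.2} {s4.3}


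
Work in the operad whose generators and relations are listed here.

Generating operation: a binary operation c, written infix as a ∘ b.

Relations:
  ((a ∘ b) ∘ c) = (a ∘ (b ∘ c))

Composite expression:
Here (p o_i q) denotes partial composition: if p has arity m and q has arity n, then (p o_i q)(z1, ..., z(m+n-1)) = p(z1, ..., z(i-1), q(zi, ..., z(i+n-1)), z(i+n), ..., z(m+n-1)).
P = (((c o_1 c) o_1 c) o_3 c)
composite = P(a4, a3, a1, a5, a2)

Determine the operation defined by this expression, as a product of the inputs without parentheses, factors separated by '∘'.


The c-tree's shape is irrelevant; the a-reading-order decides.
(a4 ∘ a3) unparenthesizes to a4 ∘ a3
(a1 ∘ a5) unparenthesizes to a1 ∘ a5
((a4 ∘ a3) ∘ (a1 ∘ a5)) unparenthesizes to a4 ∘ a3 ∘ a1 ∘ a5
(((a4 ∘ a3) ∘ (a1 ∘ a5)) ∘ a2) unparenthesizes to a4 ∘ a3 ∘ a1 ∘ a5 ∘ a2

a4 ∘ a3 ∘ a1 ∘ a5 ∘ a2


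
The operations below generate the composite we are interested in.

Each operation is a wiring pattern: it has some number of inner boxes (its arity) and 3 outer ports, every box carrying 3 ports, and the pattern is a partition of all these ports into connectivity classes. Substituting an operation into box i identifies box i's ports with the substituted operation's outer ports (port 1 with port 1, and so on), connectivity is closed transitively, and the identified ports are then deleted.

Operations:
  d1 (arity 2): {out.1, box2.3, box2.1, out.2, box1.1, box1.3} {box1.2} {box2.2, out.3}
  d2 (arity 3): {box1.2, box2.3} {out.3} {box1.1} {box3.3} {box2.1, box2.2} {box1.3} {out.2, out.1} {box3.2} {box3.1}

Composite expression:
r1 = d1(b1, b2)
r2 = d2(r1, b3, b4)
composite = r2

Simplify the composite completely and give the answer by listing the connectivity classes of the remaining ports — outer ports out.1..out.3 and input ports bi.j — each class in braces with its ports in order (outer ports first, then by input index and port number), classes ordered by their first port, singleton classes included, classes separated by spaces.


{out.1, out.2} {out.3} {b1.1, b1.3, b2.1, b2.3, b3.3} {b1.2} {b2.2} {b3.1, b3.2} {b4.1} {b4.2} {b4.3}


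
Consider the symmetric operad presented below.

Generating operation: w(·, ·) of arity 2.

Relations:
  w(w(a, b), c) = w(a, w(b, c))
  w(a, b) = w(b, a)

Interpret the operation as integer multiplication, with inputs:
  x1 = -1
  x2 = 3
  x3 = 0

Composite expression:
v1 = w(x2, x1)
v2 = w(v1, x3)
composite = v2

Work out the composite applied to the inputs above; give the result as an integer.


0

w(x2, x1) = -3
w(w(x2, x1), x3) = 0


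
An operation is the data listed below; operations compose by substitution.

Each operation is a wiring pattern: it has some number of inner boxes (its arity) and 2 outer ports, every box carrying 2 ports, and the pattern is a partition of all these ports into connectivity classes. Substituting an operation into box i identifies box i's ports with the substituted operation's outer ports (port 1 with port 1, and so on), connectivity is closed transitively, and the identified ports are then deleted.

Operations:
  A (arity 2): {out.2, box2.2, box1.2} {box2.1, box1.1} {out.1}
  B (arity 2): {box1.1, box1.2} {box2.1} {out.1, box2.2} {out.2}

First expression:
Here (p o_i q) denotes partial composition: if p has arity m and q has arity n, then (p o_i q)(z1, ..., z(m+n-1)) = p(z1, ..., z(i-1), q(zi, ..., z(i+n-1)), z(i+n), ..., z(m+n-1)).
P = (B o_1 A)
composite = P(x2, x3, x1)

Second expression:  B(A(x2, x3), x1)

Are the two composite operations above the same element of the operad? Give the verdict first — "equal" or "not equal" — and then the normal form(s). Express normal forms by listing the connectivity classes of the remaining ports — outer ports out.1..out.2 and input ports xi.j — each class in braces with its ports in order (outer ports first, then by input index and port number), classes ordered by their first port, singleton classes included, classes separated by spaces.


equal; the common form is {out.1, x1.2} {out.2} {x1.1} {x2.1, x3.1} {x2.2, x3.2}

The first expression, normalized: {out.1, x1.2} {out.2} {x1.1} {x2.1, x3.1} {x2.2, x3.2}
The second expression, normalized: {out.1, x1.2} {out.2} {x1.1} {x2.1, x3.1} {x2.2, x3.2}
The normal forms match — equal.


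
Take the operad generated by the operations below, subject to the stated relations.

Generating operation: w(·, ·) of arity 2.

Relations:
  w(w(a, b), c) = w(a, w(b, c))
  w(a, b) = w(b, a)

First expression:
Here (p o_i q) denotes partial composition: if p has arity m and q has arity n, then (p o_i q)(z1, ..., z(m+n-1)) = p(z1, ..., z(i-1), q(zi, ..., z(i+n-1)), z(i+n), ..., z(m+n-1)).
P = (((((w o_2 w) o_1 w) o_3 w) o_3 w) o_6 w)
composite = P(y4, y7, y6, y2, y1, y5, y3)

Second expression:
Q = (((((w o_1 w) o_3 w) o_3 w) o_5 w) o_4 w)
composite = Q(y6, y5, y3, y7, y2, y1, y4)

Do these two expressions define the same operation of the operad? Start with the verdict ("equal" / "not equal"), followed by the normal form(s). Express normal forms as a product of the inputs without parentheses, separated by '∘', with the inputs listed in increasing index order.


equal; both compose to y1 ∘ y2 ∘ y3 ∘ y4 ∘ y5 ∘ y6 ∘ y7

Normal form of the first expression: y1 ∘ y2 ∘ y3 ∘ y4 ∘ y5 ∘ y6 ∘ y7
Normal form of the second expression: y1 ∘ y2 ∘ y3 ∘ y4 ∘ y5 ∘ y6 ∘ y7
Same normal form: equal.


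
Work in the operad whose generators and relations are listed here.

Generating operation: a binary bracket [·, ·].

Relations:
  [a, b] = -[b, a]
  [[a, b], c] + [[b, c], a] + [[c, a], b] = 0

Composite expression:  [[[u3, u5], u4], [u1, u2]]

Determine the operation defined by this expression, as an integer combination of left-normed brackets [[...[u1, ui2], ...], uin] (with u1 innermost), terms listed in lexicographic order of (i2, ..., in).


-[[[[u1, u2], u3], u5], u4] + [[[[u1, u2], u4], u3], u5] - [[[[u1, u2], u4], u5], u3] + [[[[u1, u2], u5], u3], u4]

Antisymmetry and Jacobi reduce to u1-anchored left-normed brackets.
Composite bracket: [[[u3, u5], u4], [u1, u2]]
Full expansion: 16 signed words from ab - ba (2^4 = 16).
Words beginning with u1 determine it all:
  u1u2u3u5u4 (sign -1) contributes -[[[[u1, u2], u3], u5], u4]
  u1u2u4u3u5 (sign +1) contributes +[[[[u1, u2], u4], u3], u5]
  u1u2u4u5u3 (sign -1) contributes -[[[[u1, u2], u4], u5], u3]
  u1u2u5u3u4 (sign +1) contributes +[[[[u1, u2], u5], u3], u4]


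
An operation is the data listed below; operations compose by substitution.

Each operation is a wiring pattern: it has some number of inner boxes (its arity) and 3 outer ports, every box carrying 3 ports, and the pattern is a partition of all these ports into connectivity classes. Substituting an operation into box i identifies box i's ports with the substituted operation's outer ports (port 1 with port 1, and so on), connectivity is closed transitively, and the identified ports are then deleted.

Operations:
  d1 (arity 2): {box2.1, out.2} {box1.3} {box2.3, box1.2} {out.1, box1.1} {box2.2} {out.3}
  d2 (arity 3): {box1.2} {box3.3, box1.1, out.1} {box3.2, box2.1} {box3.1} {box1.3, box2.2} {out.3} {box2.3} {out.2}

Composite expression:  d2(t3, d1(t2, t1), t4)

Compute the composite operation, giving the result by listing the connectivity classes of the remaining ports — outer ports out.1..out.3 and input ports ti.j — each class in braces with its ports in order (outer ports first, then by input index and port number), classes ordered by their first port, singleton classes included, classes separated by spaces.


{out.1, t3.1, t4.3} {out.2} {out.3} {t1.1, t3.3} {t1.2} {t1.3, t2.2} {t2.1, t4.2} {t2.3} {t3.2} {t4.1}

Two ports join when wires chain via d2-identified ports.
composing d1 on (t2, t1), with out.j its own outer ports: {out.1, t2.1} {out.2, t1.1} {out.3} {t1.2} {t1.3, t2.2} {t2.3}
composing d2 on (t3, t2, t1, t4), with out.j its own outer ports: {out.1, t3.1, t4.3} {out.2} {out.3} {t1.1, t3.3} {t1.2} {t1.3, t2.2} {t2.1, t4.2} {t2.3} {t3.2} {t4.1}


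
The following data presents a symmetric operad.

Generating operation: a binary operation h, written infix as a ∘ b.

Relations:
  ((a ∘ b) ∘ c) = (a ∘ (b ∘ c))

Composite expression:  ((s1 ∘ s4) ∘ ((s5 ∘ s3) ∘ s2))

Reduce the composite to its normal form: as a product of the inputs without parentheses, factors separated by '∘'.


Every regrouping of h is equal, so read the s-inputs in written order.
(s1 ∘ s4) spells out as s1 ∘ s4
(s5 ∘ s3) spells out as s5 ∘ s3
((s5 ∘ s3) ∘ s2) spells out as s5 ∘ s3 ∘ s2
((s1 ∘ s4) ∘ ((s5 ∘ s3) ∘ s2)) spells out as s1 ∘ s4 ∘ s5 ∘ s3 ∘ s2

s1 ∘ s4 ∘ s5 ∘ s3 ∘ s2


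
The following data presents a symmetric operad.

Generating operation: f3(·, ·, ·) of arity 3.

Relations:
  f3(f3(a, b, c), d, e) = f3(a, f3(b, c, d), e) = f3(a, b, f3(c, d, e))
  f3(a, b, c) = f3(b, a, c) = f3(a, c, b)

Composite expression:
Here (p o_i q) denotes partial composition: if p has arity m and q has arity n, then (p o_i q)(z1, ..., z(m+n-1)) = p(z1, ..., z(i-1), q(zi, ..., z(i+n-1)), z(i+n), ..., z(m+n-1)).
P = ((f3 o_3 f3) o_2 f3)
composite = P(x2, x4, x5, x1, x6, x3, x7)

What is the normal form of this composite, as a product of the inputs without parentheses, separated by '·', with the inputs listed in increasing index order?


x1 · x2 · x3 · x4 · x5 · x6 · x7


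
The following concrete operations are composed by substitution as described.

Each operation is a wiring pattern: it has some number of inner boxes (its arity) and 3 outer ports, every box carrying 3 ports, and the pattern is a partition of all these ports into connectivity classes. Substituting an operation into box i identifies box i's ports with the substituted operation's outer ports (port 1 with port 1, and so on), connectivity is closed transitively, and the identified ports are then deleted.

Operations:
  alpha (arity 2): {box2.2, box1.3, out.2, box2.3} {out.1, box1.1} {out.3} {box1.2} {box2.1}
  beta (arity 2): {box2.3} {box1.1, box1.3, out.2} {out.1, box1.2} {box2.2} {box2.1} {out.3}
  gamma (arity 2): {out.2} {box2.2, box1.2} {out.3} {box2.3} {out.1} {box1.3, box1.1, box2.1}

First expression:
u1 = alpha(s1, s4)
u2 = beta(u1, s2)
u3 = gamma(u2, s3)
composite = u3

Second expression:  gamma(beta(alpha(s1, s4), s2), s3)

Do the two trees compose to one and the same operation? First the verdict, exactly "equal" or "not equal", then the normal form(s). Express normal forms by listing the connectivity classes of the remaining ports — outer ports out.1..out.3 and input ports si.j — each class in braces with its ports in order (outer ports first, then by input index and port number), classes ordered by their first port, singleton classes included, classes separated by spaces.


equal; the common form is {out.1} {out.2} {out.3} {s1.1, s3.2} {s1.2} {s1.3, s3.1, s4.2, s4.3} {s2.1} {s2.2} {s2.3} {s3.3} {s4.1}

Reducing the first expression gives {out.1} {out.2} {out.3} {s1.1, s3.2} {s1.2} {s1.3, s3.1, s4.2, s4.3} {s2.1} {s2.2} {s2.3} {s3.3} {s4.1}
Reducing the second expression gives {out.1} {out.2} {out.3} {s1.1, s3.2} {s1.2} {s1.3, s3.1, s4.2, s4.3} {s2.1} {s2.2} {s2.3} {s3.3} {s4.1}
The forms coincide; equal.


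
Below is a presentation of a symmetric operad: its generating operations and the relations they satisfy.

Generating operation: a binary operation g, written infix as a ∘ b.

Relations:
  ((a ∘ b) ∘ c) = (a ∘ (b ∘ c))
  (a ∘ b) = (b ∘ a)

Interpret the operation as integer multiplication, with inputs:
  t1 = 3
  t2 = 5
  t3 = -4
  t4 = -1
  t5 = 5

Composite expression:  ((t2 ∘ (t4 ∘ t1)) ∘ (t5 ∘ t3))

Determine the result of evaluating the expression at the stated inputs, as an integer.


300


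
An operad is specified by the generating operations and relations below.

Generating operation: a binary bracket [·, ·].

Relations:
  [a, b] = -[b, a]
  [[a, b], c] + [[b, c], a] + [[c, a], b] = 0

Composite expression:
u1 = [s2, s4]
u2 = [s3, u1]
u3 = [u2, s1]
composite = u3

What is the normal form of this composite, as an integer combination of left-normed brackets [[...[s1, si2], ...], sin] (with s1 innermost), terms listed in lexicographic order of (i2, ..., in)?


[[[s1, s2], s4], s3] - [[[s1, s3], s2], s4] + [[[s1, s3], s4], s2] - [[[s1, s4], s2], s3]

Expand each bracket as ab - ba; the s1-initial words give the coefficients.
Composite bracket: [[s3, [s2, s4]], s1]
Full expansion: 8 signed words from ab - ba (2^3 = 8).
Keep just the words that open with s1:
  from s1s2s4s3, sign +1: term +[[[s1, s2], s4], s3]
  from s1s3s2s4, sign -1: term -[[[s1, s3], s2], s4]
  from s1s3s4s2, sign +1: term +[[[s1, s3], s4], s2]
  from s1s4s2s3, sign -1: term -[[[s1, s4], s2], s3]


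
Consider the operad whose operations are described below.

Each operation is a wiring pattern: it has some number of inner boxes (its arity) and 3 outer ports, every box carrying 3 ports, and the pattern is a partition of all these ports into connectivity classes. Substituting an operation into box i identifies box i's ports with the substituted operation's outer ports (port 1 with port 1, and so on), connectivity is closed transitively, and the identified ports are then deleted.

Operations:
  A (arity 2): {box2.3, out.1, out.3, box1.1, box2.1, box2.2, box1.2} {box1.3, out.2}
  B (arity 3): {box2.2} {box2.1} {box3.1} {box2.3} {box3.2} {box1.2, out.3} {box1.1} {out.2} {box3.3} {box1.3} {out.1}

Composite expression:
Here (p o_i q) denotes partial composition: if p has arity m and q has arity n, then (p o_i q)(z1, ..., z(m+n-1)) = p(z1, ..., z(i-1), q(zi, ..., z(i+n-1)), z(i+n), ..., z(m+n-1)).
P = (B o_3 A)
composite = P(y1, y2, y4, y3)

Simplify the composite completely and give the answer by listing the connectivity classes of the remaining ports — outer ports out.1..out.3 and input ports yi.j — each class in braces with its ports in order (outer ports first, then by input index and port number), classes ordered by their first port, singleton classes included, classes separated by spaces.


{out.1} {out.2} {out.3, y1.2} {y1.1} {y1.3} {y2.1} {y2.2} {y2.3} {y3.1, y3.2, y3.3, y4.1, y4.2} {y4.3}

Two ports join when wires chain via B-identified ports.
the subtree at A composes to {out.1, out.3, y3.1, y3.2, y3.3, y4.1, y4.2} {out.2, y4.3} on (y4, y3); out.j = own outer ports
the subtree at B composes to {out.1} {out.2} {out.3, y1.2} {y1.1} {y1.3} {y2.1} {y2.2} {y2.3} {y3.1, y3.2, y3.3, y4.1, y4.2} {y4.3} on (y1, y2, y4, y3); out.j = own outer ports


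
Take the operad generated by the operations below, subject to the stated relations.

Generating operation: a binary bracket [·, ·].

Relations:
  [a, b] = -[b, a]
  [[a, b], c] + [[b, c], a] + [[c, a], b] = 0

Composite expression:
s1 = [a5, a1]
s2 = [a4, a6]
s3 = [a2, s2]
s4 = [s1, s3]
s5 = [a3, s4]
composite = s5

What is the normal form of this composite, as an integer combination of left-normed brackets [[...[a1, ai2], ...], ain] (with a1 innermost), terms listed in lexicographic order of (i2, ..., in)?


[[[[[a1, a5], a2], a4], a6], a3] - [[[[[a1, a5], a2], a6], a4], a3] - [[[[[a1, a5], a4], a6], a2], a3] + [[[[[a1, a5], a6], a4], a2], a3]

In the tensor algebra, words opening a1 carry the a1-anchored form.
Composite bracket: [a3, [[a5, a1], [a2, [a4, a6]]]]
Expanding via [a, b] = ab - ba: 32 signed words (2^5 = 32).
Collect the words opening with a1:
  sign of a1a5a2a4a6a3 is +1, so it contributes +[[[[[a1, a5], a2], a4], a6], a3]
  sign of a1a5a2a6a4a3 is -1, so it contributes -[[[[[a1, a5], a2], a6], a4], a3]
  sign of a1a5a4a6a2a3 is -1, so it contributes -[[[[[a1, a5], a4], a6], a2], a3]
  sign of a1a5a6a4a2a3 is +1, so it contributes +[[[[[a1, a5], a6], a4], a2], a3]


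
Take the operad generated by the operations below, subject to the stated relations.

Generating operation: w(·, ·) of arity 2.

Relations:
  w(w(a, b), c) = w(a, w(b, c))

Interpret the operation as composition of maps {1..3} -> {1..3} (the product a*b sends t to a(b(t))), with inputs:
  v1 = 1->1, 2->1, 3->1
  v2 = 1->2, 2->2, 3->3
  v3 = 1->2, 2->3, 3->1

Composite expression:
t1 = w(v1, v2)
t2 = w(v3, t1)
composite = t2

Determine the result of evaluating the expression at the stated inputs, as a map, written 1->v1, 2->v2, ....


1->2, 2->2, 3->2

w(v1, v2) = 1->1, 2->1, 3->1
w(v3, w(v1, v2)) = 1->2, 2->2, 3->2


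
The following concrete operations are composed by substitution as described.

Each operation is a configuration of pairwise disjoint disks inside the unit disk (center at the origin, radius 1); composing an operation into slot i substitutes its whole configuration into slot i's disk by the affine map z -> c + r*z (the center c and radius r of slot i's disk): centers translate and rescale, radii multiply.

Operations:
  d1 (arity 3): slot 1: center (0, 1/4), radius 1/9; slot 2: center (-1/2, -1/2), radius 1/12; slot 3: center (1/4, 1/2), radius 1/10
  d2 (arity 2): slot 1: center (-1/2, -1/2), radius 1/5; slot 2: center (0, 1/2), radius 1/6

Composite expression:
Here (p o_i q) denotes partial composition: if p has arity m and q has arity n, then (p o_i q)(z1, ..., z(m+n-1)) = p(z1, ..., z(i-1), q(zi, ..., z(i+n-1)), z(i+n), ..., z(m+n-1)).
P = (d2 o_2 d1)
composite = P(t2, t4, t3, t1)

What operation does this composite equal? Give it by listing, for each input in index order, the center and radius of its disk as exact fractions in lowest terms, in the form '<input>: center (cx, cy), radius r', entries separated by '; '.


Each t-disk chains the slot maps above it in d2; radii multiply.
input t2: composing its 1 substitution step yields center (-1/2, -1/2), radius 1/5
input t4: composing its 2 substitution steps yields center (0, 13/24), radius 1/54
input t3: composing its 2 substitution steps yields center (-1/12, 5/12), radius 1/72
input t1: composing its 2 substitution steps yields center (1/24, 7/12), radius 1/60

t1: center (1/24, 7/12), radius 1/60; t2: center (-1/2, -1/2), radius 1/5; t3: center (-1/12, 5/12), radius 1/72; t4: center (0, 13/24), radius 1/54


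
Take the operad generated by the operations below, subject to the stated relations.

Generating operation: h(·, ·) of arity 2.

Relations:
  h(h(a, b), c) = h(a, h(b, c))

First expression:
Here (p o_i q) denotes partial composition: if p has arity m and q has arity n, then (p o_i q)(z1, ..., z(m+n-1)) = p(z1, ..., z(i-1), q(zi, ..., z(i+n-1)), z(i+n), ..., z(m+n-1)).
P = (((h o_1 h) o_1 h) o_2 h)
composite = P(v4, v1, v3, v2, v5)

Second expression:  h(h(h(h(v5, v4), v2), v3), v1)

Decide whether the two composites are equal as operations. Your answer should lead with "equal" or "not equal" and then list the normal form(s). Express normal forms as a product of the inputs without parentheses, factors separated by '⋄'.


The first composite normalizes to v4 ⋄ v1 ⋄ v3 ⋄ v2 ⋄ v5
The second composite normalizes to v5 ⋄ v4 ⋄ v2 ⋄ v3 ⋄ v1
Distinct normal forms: not equal.

not equal: they reduce to v4 ⋄ v1 ⋄ v3 ⋄ v2 ⋄ v5 and v5 ⋄ v4 ⋄ v2 ⋄ v3 ⋄ v1


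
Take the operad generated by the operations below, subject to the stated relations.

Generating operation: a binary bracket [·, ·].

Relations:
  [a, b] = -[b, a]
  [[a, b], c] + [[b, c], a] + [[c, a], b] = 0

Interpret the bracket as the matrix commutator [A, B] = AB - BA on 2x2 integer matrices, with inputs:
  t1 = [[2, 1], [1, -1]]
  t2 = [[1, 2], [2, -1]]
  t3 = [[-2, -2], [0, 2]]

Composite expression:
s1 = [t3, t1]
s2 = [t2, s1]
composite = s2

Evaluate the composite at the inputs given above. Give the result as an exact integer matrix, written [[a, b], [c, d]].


[[4, 12], [-16, -4]]

[t3, t1] = [[-2, 2], [4, 2]]
[t2, [t3, t1]] = [[4, 12], [-16, -4]]


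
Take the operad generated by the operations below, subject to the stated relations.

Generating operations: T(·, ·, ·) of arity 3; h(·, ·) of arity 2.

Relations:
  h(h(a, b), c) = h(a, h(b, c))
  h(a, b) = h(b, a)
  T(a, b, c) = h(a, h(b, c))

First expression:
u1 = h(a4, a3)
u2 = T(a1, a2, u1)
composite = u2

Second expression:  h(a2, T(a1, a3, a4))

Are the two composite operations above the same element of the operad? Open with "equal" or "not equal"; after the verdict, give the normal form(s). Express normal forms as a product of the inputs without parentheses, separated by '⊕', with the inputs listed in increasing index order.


In normal form, the first expression is a1 ⊕ a2 ⊕ a3 ⊕ a4
In normal form, the second expression is a1 ⊕ a2 ⊕ a3 ⊕ a4
The forms coincide; equal.

equal; the common form is a1 ⊕ a2 ⊕ a3 ⊕ a4


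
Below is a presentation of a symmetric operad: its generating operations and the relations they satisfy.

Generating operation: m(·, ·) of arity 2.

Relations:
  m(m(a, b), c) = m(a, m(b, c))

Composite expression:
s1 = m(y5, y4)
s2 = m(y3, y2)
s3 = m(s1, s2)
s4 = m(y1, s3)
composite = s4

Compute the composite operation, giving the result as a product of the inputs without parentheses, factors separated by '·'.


y1 · y5 · y4 · y3 · y2


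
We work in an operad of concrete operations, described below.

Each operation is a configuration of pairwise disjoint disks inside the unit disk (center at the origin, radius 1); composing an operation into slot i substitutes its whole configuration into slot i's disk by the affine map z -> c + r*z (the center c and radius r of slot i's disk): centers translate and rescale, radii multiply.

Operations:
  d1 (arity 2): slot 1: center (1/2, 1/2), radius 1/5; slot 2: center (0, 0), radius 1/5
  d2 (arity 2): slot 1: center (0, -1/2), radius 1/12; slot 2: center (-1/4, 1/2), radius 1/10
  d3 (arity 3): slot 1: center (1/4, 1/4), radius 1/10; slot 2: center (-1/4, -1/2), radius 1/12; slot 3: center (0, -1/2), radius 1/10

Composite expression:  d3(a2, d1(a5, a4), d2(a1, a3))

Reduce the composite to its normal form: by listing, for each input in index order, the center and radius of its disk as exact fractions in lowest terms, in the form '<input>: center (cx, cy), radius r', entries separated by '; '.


a1: center (0, -11/20), radius 1/120; a2: center (1/4, 1/4), radius 1/10; a3: center (-1/40, -9/20), radius 1/100; a4: center (-1/4, -1/2), radius 1/60; a5: center (-5/24, -11/24), radius 1/60

Only the slot chain above each a matters under d3; compose those maps.
input a2: composing its 1 substitution step yields center (1/4, 1/4), radius 1/10
input a5: composing its 2 substitution steps yields center (-5/24, -11/24), radius 1/60
input a4: composing its 2 substitution steps yields center (-1/4, -1/2), radius 1/60
input a1: composing its 2 substitution steps yields center (0, -11/20), radius 1/120
input a3: composing its 2 substitution steps yields center (-1/40, -9/20), radius 1/100


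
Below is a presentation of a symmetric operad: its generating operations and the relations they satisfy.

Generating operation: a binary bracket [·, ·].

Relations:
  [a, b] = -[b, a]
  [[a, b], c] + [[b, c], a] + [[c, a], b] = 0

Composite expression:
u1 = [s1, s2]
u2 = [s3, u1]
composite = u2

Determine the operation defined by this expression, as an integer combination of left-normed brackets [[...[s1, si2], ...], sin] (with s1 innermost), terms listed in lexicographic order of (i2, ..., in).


-[[s1, s2], s3]


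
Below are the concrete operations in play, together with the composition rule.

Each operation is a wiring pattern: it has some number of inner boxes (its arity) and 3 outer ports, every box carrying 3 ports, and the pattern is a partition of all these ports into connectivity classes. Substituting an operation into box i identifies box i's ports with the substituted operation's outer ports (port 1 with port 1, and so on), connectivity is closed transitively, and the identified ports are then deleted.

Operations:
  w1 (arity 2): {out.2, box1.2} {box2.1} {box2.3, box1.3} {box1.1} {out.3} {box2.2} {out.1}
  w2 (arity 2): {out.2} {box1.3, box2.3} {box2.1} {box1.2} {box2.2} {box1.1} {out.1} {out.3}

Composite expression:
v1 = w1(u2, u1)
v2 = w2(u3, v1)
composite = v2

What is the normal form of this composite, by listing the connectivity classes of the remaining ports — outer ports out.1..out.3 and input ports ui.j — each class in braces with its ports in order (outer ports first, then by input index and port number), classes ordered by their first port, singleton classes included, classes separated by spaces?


Connectivity passes through glued w2-boundaries; trace each wire chain.
the subtree at w1 composes to {out.1} {out.2, u2.2} {out.3} {u1.1} {u1.2} {u1.3, u2.3} {u2.1} on (u2, u1); out.j = own outer ports
the subtree at w2 composes to {out.1} {out.2} {out.3} {u1.1} {u1.2} {u1.3, u2.3} {u2.1} {u2.2} {u3.1} {u3.2} {u3.3} on (u3, u2, u1); out.j = own outer ports

{out.1} {out.2} {out.3} {u1.1} {u1.2} {u1.3, u2.3} {u2.1} {u2.2} {u3.1} {u3.2} {u3.3}


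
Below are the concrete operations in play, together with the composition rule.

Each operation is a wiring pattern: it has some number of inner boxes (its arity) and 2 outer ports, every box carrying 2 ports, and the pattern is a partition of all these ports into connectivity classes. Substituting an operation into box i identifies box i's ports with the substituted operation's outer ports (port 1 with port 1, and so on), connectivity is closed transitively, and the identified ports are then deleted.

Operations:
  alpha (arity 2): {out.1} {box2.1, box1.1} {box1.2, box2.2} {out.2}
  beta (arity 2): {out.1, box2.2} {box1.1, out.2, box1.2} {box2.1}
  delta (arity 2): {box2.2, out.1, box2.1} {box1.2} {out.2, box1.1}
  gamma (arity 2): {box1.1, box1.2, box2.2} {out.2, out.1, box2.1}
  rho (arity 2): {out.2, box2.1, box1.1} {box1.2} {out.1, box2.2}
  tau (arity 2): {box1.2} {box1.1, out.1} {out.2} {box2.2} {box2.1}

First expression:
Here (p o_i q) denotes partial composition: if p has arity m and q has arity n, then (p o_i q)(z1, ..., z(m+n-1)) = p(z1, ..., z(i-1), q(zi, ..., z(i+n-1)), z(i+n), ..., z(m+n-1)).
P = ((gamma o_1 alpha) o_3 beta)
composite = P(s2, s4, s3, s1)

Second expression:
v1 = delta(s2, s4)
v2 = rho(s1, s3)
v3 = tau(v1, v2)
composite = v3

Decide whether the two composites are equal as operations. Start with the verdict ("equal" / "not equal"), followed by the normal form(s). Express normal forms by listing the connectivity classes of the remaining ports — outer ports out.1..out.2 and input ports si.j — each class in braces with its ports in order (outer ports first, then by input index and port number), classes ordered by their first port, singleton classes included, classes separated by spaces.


The first expression, normalized: {out.1, out.2, s1.2} {s1.1} {s2.1, s4.1} {s2.2, s4.2} {s3.1, s3.2}
The second expression, normalized: {out.1, s4.1, s4.2} {out.2} {s1.1, s3.1} {s1.2} {s2.1} {s2.2} {s3.2}
They disagree, so not equal.

not equal; first: {out.1, out.2, s1.2} {s1.1} {s2.1, s4.1} {s2.2, s4.2} {s3.1, s3.2}; second: {out.1, s4.1, s4.2} {out.2} {s1.1, s3.1} {s1.2} {s2.1} {s2.2} {s3.2}


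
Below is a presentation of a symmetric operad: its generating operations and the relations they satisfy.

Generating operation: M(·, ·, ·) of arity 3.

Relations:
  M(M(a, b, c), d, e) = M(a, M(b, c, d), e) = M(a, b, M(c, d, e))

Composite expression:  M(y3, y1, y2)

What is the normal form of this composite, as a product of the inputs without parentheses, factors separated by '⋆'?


y3 ⋆ y1 ⋆ y2

Associativity of M dissolves the nesting; only the y-input order survives.
M(y3, y1, y2) reduces to y3 ⋆ y1 ⋆ y2


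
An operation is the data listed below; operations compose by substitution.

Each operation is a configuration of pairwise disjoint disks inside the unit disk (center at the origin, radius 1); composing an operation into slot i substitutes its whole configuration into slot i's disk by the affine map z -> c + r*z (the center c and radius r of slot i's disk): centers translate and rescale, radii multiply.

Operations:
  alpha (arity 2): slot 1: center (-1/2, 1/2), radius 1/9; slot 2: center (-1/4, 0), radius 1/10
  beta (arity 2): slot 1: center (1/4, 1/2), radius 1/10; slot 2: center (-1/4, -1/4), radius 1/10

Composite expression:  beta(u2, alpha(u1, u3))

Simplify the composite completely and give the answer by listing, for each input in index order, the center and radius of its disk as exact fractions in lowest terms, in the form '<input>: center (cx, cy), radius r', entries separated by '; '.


u1: center (-3/10, -1/5), radius 1/90; u2: center (1/4, 1/2), radius 1/10; u3: center (-11/40, -1/4), radius 1/100


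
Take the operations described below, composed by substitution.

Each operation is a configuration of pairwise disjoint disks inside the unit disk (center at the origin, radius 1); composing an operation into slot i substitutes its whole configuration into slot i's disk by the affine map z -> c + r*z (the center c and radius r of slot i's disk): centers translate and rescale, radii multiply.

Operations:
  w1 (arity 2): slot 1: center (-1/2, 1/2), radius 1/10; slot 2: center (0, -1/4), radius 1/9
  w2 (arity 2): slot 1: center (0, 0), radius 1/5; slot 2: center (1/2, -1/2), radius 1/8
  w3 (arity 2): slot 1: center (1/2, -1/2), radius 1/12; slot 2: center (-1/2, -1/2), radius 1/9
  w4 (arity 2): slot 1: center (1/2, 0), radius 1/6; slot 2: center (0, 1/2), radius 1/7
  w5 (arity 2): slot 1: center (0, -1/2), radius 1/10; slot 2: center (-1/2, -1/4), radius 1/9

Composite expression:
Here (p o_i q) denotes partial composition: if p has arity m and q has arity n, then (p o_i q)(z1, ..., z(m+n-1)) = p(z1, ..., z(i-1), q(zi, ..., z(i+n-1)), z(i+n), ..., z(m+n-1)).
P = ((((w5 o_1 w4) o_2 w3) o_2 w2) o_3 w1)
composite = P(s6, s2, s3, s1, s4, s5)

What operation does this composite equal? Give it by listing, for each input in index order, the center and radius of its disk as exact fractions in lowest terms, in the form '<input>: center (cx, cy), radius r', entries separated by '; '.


s1: center (13/1680, -2461/5376), radius 1/60480; s2: center (1/140, -16/35), radius 1/4200; s3: center (103/13440, -6151/13440), radius 1/67200; s4: center (-1/140, -16/35), radius 1/630; s5: center (-1/2, -1/4), radius 1/9; s6: center (1/20, -1/2), radius 1/60

Nesting under w5 composes maps z -> c + r*z down each s-path.
input s6: composing its 2 substitution steps yields center (1/20, -1/2), radius 1/60
input s2: composing its 4 substitution steps yields center (1/140, -16/35), radius 1/4200
input s3: composing its 5 substitution steps yields center (103/13440, -6151/13440), radius 1/67200
input s1: composing its 5 substitution steps yields center (13/1680, -2461/5376), radius 1/60480
input s4: composing its 3 substitution steps yields center (-1/140, -16/35), radius 1/630
input s5: composing its 1 substitution step yields center (-1/2, -1/4), radius 1/9
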